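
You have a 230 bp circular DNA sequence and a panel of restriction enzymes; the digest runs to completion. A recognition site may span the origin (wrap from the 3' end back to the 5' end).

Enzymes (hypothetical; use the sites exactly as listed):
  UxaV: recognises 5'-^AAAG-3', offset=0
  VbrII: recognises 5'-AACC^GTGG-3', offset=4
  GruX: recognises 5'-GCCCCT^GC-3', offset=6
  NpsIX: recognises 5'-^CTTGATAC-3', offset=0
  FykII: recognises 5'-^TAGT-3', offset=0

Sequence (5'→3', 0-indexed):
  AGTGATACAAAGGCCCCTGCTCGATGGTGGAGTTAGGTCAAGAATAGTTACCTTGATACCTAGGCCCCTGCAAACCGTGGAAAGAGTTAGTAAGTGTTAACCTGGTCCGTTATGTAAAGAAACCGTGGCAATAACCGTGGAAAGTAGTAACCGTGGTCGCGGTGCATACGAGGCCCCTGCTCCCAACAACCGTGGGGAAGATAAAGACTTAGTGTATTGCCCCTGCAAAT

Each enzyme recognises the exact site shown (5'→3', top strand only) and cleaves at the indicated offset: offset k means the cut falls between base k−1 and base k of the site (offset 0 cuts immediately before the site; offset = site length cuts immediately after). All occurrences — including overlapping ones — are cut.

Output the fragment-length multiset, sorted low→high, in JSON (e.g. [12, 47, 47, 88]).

Site scan:
  UxaV AAAG/0: at [8, 80, 115, 140, 202] ⇒ [8, 80, 115, 140, 202]
  VbrII AACCGTGG/4: at [72, 120, 132, 148, 187] ⇒ [76, 124, 136, 152, 191]
  GruX GCCCCTGC/6: at [12, 63, 172, 218] ⇒ [18, 69, 178, 224]
  NpsIX CTTGATAC/0: at [51] ⇒ [51]
  FykII TAGT/0: at [44, 87, 144, 209, 229] ⇒ [44, 87, 144, 209, 229]

Pooled cuts: [8, 18, 44, 51, 69, 76, 80, 87, 115, 124, 136, 140, 144, 152, 178, 191, 202, 209, 224, 229]

Fragments:
  8→18: 10 bp
  18→44: 26 bp
  44→51: 7 bp
  51→69: 18 bp
  69→76: 7 bp
  76→80: 4 bp
  80→87: 7 bp
  87→115: 28 bp
  115→124: 9 bp
  124→136: 12 bp
  136→140: 4 bp
  140→144: 4 bp
  144→152: 8 bp
  152→178: 26 bp
  178→191: 13 bp
  191→202: 11 bp
  202→209: 7 bp
  209→224: 15 bp
  224→229: 5 bp
  229→8 (wrap): 230-229+8 = 9 bp

[4,4,4,5,7,7,7,7,8,9,9,10,11,12,13,15,18,26,26,28]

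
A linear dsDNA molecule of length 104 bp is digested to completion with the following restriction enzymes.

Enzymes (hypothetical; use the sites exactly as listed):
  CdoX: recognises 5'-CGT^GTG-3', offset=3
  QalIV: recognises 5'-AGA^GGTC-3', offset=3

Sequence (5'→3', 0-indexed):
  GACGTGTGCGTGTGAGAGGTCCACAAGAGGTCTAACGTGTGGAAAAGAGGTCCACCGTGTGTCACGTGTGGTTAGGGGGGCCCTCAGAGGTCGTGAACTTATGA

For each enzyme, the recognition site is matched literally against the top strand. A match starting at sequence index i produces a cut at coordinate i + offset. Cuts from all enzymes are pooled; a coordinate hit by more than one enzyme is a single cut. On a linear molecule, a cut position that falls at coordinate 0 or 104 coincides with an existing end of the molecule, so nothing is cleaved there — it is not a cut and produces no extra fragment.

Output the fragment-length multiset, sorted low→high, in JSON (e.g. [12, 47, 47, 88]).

Per-enzyme occurrences:
  CdoX CGTGTG/3: at [2, 8, 35, 55, 64] ⇒ [5, 11, 38, 58, 67]
  QalIV AGAGGTC/3: at [14, 25, 45, 85] ⇒ [17, 28, 48, 88]

All cut coordinates (distinct, sorted): [5, 11, 17, 28, 38, 48, 58, 67, 88]

Fragment lengths:
  [0,5): 5 bp
  [5,11): 6 bp
  [11,17): 6 bp
  [17,28): 11 bp
  [28,38): 10 bp
  [38,48): 10 bp
  [48,58): 10 bp
  [58,67): 9 bp
  [67,88): 21 bp
  [88,104): 16 bp

[5,6,6,9,10,10,10,11,16,21]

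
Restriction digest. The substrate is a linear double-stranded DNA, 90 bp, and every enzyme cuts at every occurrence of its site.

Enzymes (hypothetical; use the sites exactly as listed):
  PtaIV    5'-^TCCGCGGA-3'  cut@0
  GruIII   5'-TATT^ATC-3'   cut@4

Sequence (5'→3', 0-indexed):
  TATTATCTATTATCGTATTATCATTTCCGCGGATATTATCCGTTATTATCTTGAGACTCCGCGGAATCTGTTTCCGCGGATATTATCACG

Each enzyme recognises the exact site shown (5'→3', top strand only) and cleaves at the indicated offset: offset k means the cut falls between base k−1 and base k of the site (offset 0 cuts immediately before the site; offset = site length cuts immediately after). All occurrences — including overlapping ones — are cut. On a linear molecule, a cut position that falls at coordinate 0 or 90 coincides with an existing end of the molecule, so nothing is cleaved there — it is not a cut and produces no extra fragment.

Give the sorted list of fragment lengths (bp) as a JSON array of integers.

[4,6,6,7,8,10,10,12,12,15]

Per-enzyme occurrences:
  PtaIV TCCGCGGA/0: at [25, 57, 72] ⇒ [25, 57, 72]
  GruIII TATTATC/4: at [0, 7, 15, 33, 43, 80] ⇒ [4, 11, 19, 37, 47, 84]

Pooled cuts: [4, 11, 19, 25, 37, 47, 57, 72, 84]

Fragments:
  [0,4): 4 bp
  [4,11): 7 bp
  [11,19): 8 bp
  [19,25): 6 bp
  [25,37): 12 bp
  [37,47): 10 bp
  [47,57): 10 bp
  [57,72): 15 bp
  [72,84): 12 bp
  [84,90): 6 bp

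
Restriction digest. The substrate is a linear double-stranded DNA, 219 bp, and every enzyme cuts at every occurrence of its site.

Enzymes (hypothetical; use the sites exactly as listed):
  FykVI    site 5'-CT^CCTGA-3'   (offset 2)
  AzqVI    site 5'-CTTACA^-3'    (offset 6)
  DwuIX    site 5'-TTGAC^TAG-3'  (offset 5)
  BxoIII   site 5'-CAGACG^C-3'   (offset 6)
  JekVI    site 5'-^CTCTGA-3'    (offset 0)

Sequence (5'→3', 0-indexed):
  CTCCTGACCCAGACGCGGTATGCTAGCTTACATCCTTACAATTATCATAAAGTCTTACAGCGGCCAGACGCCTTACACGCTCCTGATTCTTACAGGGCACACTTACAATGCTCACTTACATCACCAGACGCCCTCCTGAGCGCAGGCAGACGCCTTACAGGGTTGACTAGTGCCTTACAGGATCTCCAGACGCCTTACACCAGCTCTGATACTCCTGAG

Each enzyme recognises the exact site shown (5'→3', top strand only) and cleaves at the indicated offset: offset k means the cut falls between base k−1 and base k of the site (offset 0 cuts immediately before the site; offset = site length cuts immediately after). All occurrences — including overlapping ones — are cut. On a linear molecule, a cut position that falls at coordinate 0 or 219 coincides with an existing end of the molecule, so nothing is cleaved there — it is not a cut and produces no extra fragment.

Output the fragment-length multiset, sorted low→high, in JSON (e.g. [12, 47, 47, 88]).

[2,4,4,4,6,7,7,7,8,8,10,10,11,12,13,13,13,13,13,17,18,19]

Per-enzyme occurrences:
  FykVI CTCCTGA/2: at [0, 79, 132, 211] ⇒ [2, 81, 134, 213]
  AzqVI CTTACA/6: at [26, 34, 53, 71, 88, 101, 114, 153, 173, 193] ⇒ [32, 40, 59, 77, 94, 107, 120, 159, 179, 199]
  DwuIX TTGACTAG/5: at [162] ⇒ [167]
  BxoIII CAGACGC/6: at [9, 64, 124, 146, 186] ⇒ [15, 70, 130, 152, 192]
  JekVI CTCTGA/0: at [203] ⇒ [203]

Pooled cuts: [2, 15, 32, 40, 59, 70, 77, 81, 94, 107, 120, 130, 134, 152, 159, 167, 179, 192, 199, 203, 213]

Fragments:
  [0,2): 2 bp
  [2,15): 13 bp
  [15,32): 17 bp
  [32,40): 8 bp
  [40,59): 19 bp
  [59,70): 11 bp
  [70,77): 7 bp
  [77,81): 4 bp
  [81,94): 13 bp
  [94,107): 13 bp
  [107,120): 13 bp
  [120,130): 10 bp
  [130,134): 4 bp
  [134,152): 18 bp
  [152,159): 7 bp
  [159,167): 8 bp
  [167,179): 12 bp
  [179,192): 13 bp
  [192,199): 7 bp
  [199,203): 4 bp
  [203,213): 10 bp
  [213,219): 6 bp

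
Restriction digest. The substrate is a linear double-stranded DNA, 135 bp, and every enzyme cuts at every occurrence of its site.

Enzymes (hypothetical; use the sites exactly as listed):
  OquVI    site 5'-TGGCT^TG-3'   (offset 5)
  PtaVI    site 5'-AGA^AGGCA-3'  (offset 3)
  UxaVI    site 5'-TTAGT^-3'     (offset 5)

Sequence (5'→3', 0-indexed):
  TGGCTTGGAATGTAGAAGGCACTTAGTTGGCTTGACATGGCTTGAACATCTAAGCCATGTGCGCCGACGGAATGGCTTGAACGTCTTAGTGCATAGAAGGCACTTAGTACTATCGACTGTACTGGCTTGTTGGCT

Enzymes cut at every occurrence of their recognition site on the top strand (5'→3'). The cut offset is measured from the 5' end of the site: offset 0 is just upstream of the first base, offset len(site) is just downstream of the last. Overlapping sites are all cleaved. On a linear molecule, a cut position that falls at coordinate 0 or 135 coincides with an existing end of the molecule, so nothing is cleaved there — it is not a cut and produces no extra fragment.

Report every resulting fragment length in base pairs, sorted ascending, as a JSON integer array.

Site scan:
  OquVI TGGCTTG/5: at [0, 27, 37, 72, 122] ⇒ [5, 32, 42, 77, 127]
  PtaVI AGAAGGCA/3: at [13, 94] ⇒ [16, 97]
  UxaVI TTAGT/5: at [22, 85, 103] ⇒ [27, 90, 108]

Pooled cuts: [5, 16, 27, 32, 42, 77, 90, 97, 108, 127]

Fragment lengths:
  [0,5): 5 bp
  [5,16): 11 bp
  [16,27): 11 bp
  [27,32): 5 bp
  [32,42): 10 bp
  [42,77): 35 bp
  [77,90): 13 bp
  [90,97): 7 bp
  [97,108): 11 bp
  [108,127): 19 bp
  [127,135): 8 bp

[5,5,7,8,10,11,11,11,13,19,35]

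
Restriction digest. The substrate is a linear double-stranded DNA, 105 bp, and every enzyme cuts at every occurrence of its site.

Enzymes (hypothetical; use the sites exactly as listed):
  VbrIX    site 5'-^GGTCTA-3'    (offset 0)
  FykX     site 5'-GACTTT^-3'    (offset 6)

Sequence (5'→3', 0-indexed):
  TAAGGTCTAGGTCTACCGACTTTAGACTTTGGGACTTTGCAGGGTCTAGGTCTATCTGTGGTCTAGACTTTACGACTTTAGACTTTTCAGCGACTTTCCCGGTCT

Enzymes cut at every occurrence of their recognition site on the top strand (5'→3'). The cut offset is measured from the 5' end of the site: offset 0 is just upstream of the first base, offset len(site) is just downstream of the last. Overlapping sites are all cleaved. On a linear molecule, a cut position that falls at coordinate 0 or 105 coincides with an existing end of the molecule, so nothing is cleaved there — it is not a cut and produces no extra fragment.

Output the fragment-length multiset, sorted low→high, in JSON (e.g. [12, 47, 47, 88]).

[3,4,6,6,7,7,8,8,8,11,11,12,14]

Site scan:
  VbrIX GGTCTA/0: at [3, 9, 42, 48, 59] ⇒ [3, 9, 42, 48, 59]
  FykX GACTTT/6: at [17, 24, 32, 65, 73, 80, 91] ⇒ [23, 30, 38, 71, 79, 86, 97]

Pooled cuts: [3, 9, 23, 30, 38, 42, 48, 59, 71, 79, 86, 97]

Fragments:
  [0,3): 3 bp
  [3,9): 6 bp
  [9,23): 14 bp
  [23,30): 7 bp
  [30,38): 8 bp
  [38,42): 4 bp
  [42,48): 6 bp
  [48,59): 11 bp
  [59,71): 12 bp
  [71,79): 8 bp
  [79,86): 7 bp
  [86,97): 11 bp
  [97,105): 8 bp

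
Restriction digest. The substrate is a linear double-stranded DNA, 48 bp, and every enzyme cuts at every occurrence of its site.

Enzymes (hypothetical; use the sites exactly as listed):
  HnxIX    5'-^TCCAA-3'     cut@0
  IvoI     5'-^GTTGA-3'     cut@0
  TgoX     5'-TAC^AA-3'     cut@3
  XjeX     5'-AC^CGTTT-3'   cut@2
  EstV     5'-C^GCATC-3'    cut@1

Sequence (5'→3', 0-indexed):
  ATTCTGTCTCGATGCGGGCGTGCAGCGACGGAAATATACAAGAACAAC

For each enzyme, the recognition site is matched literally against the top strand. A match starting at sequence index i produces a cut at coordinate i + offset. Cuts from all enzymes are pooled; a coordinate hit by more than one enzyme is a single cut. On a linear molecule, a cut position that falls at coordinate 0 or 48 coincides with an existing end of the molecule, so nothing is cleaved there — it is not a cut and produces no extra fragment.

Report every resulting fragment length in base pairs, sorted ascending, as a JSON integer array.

Per-enzyme occurrences:
  HnxIX (TCCAA, off=0): no sites
  IvoI (GTTGA, off=0): no sites
  TgoX (TACAA, off=3): starts [36] → cuts [39]
  XjeX (ACCGTTT, off=2): no sites
  EstV (CGCATC, off=1): no sites

Pooled cuts: [39]

Fragment lengths:
  [0,39): 39 bp
  [39,48): 9 bp

[9,39]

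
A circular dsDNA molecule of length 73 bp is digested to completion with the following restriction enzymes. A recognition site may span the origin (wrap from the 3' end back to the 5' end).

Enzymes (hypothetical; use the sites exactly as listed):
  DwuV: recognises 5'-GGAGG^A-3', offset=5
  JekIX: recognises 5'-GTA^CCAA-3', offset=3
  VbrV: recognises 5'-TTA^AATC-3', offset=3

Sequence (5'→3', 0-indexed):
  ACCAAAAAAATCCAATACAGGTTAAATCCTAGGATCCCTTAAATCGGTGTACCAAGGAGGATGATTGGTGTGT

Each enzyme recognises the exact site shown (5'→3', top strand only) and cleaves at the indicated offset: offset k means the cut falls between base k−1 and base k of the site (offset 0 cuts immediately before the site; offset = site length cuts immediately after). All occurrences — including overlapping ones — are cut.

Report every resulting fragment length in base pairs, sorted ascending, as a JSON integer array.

Scan for sites:
  DwuV (GGAGGA, off=5): starts [55] → cuts [60]
  JekIX (GTACCAA, off=3): starts [48, 71] → cuts [1, 51]
  VbrV (TTAAATC, off=3): starts [21, 38] → cuts [24, 41]

Pooled cuts: [1, 24, 41, 51, 60]

Fragments:
  1→24: 23 bp
  24→41: 17 bp
  41→51: 10 bp
  51→60: 9 bp
  60→1 (wrap): 73-60+1 = 14 bp

[9,10,14,17,23]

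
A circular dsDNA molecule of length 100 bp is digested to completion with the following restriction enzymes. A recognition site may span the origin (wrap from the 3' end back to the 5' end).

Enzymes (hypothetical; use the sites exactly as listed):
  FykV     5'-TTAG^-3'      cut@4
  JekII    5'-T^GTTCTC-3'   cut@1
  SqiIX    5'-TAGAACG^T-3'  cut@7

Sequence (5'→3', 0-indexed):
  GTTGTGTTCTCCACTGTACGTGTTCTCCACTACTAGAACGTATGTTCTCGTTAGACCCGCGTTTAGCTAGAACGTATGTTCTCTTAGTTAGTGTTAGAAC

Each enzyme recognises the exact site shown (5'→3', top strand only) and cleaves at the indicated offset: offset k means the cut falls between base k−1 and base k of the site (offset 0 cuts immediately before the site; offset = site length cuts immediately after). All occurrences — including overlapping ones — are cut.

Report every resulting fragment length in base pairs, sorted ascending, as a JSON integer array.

[3,3,4,4,4,6,8,10,11,12,16,19]

Site scan:
  FykV TTAG/4: at [50, 62, 83, 87, 93] ⇒ [54, 66, 87, 91, 97]
  JekII TGTTCTC/1: at [4, 20, 42, 76] ⇒ [5, 21, 43, 77]
  SqiIX TAGAACGT/7: at [33, 67, 94] ⇒ [1, 40, 74]

All cut coordinates (distinct, sorted): [1, 5, 21, 40, 43, 54, 66, 74, 77, 87, 91, 97]

Fragment lengths:
  1→5: 4 bp
  5→21: 16 bp
  21→40: 19 bp
  40→43: 3 bp
  43→54: 11 bp
  54→66: 12 bp
  66→74: 8 bp
  74→77: 3 bp
  77→87: 10 bp
  87→91: 4 bp
  91→97: 6 bp
  97→1 (wrap): 100-97+1 = 4 bp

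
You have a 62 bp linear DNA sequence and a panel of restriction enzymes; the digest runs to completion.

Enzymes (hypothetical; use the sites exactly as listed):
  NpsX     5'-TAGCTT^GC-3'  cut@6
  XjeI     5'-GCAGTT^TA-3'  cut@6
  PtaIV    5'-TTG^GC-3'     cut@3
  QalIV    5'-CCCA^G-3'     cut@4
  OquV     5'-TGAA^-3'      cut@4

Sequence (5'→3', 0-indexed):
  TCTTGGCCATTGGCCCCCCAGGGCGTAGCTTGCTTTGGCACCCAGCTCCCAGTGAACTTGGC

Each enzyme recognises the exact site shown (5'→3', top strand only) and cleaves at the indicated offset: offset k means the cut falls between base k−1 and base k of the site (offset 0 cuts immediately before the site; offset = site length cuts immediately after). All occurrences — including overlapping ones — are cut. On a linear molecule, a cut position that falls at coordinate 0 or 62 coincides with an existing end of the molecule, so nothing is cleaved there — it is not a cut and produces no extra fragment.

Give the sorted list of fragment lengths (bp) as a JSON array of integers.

Per-enzyme occurrences:
  NpsX (TAGCTTGC, off=6): starts [25] → cuts [31]
  XjeI (GCAGTTTA, off=6): no sites
  PtaIV (TTGGC, off=3): starts [2, 9, 34, 57] → cuts [5, 12, 37, 60]
  QalIV (CCCAG, off=4): starts [16, 40, 47] → cuts [20, 44, 51]
  OquV (TGAA, off=4): starts [52] → cuts [56]

All cut coordinates (distinct, sorted): [5, 12, 20, 31, 37, 44, 51, 56, 60]

Fragments:
  [0,5): 5 bp
  [5,12): 7 bp
  [12,20): 8 bp
  [20,31): 11 bp
  [31,37): 6 bp
  [37,44): 7 bp
  [44,51): 7 bp
  [51,56): 5 bp
  [56,60): 4 bp
  [60,62): 2 bp

[2,4,5,5,6,7,7,7,8,11]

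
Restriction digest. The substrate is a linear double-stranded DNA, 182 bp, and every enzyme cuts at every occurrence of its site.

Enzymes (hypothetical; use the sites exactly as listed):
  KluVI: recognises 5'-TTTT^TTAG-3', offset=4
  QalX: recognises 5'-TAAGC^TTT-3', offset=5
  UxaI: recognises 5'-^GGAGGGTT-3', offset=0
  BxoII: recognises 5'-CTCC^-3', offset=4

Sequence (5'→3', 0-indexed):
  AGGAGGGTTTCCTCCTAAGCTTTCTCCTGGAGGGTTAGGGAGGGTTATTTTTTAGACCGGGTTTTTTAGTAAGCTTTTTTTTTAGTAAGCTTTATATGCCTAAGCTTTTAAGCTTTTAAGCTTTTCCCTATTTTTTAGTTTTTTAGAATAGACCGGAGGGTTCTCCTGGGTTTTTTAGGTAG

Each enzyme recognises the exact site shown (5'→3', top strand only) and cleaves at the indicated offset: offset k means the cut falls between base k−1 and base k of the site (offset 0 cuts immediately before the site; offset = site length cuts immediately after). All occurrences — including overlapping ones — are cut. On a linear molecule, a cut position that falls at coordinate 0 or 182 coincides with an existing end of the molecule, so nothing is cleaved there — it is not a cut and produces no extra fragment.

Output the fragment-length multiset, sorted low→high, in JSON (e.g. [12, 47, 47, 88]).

[1,1,5,7,7,8,8,8,8,8,9,9,10,12,12,13,13,14,14,15]

Per-enzyme occurrences:
  KluVI (TTTTTTAG, off=4): starts [47, 61, 77, 130, 138, 170] → cuts [51, 65, 81, 134, 142, 174]
  QalX (TAAGCTTT, off=5): starts [15, 69, 85, 100, 108, 116] → cuts [20, 74, 90, 105, 113, 121]
  UxaI (GGAGGGTT, off=0): starts [1, 28, 38, 154] → cuts [1, 28, 38, 154]
  BxoII (CTCC, off=4): starts [11, 23, 162] → cuts [15, 27, 166]

Pooled cuts: [1, 15, 20, 27, 28, 38, 51, 65, 74, 81, 90, 105, 113, 121, 134, 142, 154, 166, 174]

Fragment lengths:
  [0,1): 1 bp
  [1,15): 14 bp
  [15,20): 5 bp
  [20,27): 7 bp
  [27,28): 1 bp
  [28,38): 10 bp
  [38,51): 13 bp
  [51,65): 14 bp
  [65,74): 9 bp
  [74,81): 7 bp
  [81,90): 9 bp
  [90,105): 15 bp
  [105,113): 8 bp
  [113,121): 8 bp
  [121,134): 13 bp
  [134,142): 8 bp
  [142,154): 12 bp
  [154,166): 12 bp
  [166,174): 8 bp
  [174,182): 8 bp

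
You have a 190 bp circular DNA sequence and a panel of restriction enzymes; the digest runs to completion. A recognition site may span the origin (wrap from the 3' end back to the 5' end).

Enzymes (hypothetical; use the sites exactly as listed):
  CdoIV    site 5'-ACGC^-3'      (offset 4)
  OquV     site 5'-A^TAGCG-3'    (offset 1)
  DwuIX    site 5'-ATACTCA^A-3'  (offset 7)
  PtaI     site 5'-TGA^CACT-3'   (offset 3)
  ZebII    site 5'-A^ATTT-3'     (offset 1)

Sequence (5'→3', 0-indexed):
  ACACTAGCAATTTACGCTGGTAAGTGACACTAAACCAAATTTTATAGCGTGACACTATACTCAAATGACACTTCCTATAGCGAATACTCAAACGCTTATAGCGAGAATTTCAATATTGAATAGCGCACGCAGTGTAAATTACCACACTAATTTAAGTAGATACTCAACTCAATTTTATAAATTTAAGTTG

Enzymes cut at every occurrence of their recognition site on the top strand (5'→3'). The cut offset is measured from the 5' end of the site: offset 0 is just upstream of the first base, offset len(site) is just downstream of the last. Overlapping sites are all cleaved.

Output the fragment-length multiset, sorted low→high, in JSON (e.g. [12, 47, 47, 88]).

Scan for sites:
  CdoIV (ACGC, off=4): starts [13, 91, 126] → cuts [17, 95, 130]
  OquV (ATAGCG, off=1): starts [43, 76, 97, 119] → cuts [44, 77, 98, 120]
  DwuIX (ATACTCAA, off=7): starts [56, 83, 159] → cuts [63, 90, 166]
  PtaI (TGACACT, off=3): starts [24, 49, 65, 188] → cuts [1, 27, 52, 68]
  ZebII (AATTT, off=1): starts [8, 37, 105, 148, 170, 179] → cuts [9, 38, 106, 149, 171, 180]

Pooled cuts: [1, 9, 17, 27, 38, 44, 52, 63, 68, 77, 90, 95, 98, 106, 120, 130, 149, 166, 171, 180]

Fragment lengths:
  1→9: 8 bp
  9→17: 8 bp
  17→27: 10 bp
  27→38: 11 bp
  38→44: 6 bp
  44→52: 8 bp
  52→63: 11 bp
  63→68: 5 bp
  68→77: 9 bp
  77→90: 13 bp
  90→95: 5 bp
  95→98: 3 bp
  98→106: 8 bp
  106→120: 14 bp
  120→130: 10 bp
  130→149: 19 bp
  149→166: 17 bp
  166→171: 5 bp
  171→180: 9 bp
  180→1 (wrap): 190-180+1 = 11 bp

[3,5,5,5,6,8,8,8,8,9,9,10,10,11,11,11,13,14,17,19]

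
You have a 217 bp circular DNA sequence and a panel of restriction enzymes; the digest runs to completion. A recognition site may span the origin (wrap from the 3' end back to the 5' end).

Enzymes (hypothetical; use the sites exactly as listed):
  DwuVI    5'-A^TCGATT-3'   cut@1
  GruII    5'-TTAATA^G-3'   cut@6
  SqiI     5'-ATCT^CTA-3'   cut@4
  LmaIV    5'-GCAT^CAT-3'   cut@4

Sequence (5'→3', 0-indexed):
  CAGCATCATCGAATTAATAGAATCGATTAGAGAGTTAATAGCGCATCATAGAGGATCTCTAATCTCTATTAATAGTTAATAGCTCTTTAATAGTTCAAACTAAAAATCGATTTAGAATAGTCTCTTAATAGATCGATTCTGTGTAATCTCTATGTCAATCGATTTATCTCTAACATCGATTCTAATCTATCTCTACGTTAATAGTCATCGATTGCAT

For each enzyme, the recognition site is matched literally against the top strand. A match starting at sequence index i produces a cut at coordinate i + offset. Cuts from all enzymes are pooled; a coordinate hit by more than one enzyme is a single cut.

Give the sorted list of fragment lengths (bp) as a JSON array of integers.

Scan for sites:
  DwuVI (ATCGATT, off=1): starts [21, 105, 131, 157, 174, 206] → cuts [22, 106, 132, 158, 175, 207]
  GruII (TTAATAG, off=6): starts [13, 34, 68, 75, 86, 124, 197] → cuts [19, 40, 74, 81, 92, 130, 203]
  SqiI (ATCTCTA, off=4): starts [54, 61, 145, 165, 188] → cuts [58, 65, 149, 169, 192]
  LmaIV (GCATCAT, off=4): starts [2, 42] → cuts [6, 46]

All cut coordinates (distinct, sorted): [6, 19, 22, 40, 46, 58, 65, 74, 81, 92, 106, 130, 132, 149, 158, 169, 175, 192, 203, 207]

Fragment lengths:
  6→19: 13 bp
  19→22: 3 bp
  22→40: 18 bp
  40→46: 6 bp
  46→58: 12 bp
  58→65: 7 bp
  65→74: 9 bp
  74→81: 7 bp
  81→92: 11 bp
  92→106: 14 bp
  106→130: 24 bp
  130→132: 2 bp
  132→149: 17 bp
  149→158: 9 bp
  158→169: 11 bp
  169→175: 6 bp
  175→192: 17 bp
  192→203: 11 bp
  203→207: 4 bp
  207→6 (wrap): 217-207+6 = 16 bp

[2,3,4,6,6,7,7,9,9,11,11,11,12,13,14,16,17,17,18,24]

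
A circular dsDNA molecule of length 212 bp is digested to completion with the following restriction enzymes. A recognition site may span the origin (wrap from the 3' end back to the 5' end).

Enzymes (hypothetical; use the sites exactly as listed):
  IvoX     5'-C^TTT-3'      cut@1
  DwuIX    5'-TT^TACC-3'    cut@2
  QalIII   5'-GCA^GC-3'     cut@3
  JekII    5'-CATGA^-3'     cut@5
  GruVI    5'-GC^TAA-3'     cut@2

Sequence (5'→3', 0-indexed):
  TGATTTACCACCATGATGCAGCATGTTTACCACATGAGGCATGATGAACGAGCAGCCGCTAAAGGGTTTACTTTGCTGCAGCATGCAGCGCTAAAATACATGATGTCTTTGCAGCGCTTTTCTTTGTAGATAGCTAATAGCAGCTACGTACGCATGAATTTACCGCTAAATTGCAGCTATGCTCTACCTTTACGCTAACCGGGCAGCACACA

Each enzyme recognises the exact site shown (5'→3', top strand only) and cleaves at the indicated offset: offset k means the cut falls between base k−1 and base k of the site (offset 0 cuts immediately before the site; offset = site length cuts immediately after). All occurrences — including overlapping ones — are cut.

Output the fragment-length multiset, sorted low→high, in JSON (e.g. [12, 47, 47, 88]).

Scan for sites:
  IvoX (CTTT, off=1): starts [70, 106, 116, 121, 187] → cuts [71, 107, 117, 122, 188]
  DwuIX (TTTACC, off=2): starts [3, 25, 158] → cuts [5, 27, 160]
  QalIII (GCAGC, off=3): starts [17, 51, 77, 84, 110, 139, 172, 202] → cuts [20, 54, 80, 87, 113, 142, 175, 205]
  JekII (CATGA, off=5): starts [11, 32, 39, 98, 152, 210] → cuts [3, 16, 37, 44, 103, 157]
  GruVI (GCTAA, off=2): starts [57, 89, 132, 164, 193] → cuts [59, 91, 134, 166, 195]

All cut coordinates (distinct, sorted): [3, 5, 16, 20, 27, 37, 44, 54, 59, 71, 80, 87, 91, 103, 107, 113, 117, 122, 134, 142, 157, 160, 166, 175, 188, 195, 205]

Fragments:
  3→5: 2 bp
  5→16: 11 bp
  16→20: 4 bp
  20→27: 7 bp
  27→37: 10 bp
  37→44: 7 bp
  44→54: 10 bp
  54→59: 5 bp
  59→71: 12 bp
  71→80: 9 bp
  80→87: 7 bp
  87→91: 4 bp
  91→103: 12 bp
  103→107: 4 bp
  107→113: 6 bp
  113→117: 4 bp
  117→122: 5 bp
  122→134: 12 bp
  134→142: 8 bp
  142→157: 15 bp
  157→160: 3 bp
  160→166: 6 bp
  166→175: 9 bp
  175→188: 13 bp
  188→195: 7 bp
  195→205: 10 bp
  205→3 (wrap): 212-205+3 = 10 bp

[2,3,4,4,4,4,5,5,6,6,7,7,7,7,8,9,9,10,10,10,10,11,12,12,12,13,15]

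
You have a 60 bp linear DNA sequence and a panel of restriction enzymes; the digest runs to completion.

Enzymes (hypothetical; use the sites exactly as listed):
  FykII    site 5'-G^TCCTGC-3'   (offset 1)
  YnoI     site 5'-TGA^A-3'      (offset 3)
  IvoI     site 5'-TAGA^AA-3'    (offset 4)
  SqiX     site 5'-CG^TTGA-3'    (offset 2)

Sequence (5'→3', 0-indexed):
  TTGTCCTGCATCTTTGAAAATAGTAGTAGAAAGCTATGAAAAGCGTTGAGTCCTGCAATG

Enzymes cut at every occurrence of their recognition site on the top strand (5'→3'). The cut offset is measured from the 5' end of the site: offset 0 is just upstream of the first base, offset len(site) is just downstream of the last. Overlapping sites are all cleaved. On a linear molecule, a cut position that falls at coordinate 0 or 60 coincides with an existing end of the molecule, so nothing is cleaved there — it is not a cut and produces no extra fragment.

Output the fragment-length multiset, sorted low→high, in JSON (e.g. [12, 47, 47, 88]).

Site scan:
  FykII GTCCTGC/1: at [2, 49] ⇒ [3, 50]
  YnoI TGAA/3: at [14, 36] ⇒ [17, 39]
  IvoI TAGAAA/4: at [26] ⇒ [30]
  SqiX CGTTGA/2: at [43] ⇒ [45]

All cut coordinates (distinct, sorted): [3, 17, 30, 39, 45, 50]

Fragment lengths:
  [0,3): 3 bp
  [3,17): 14 bp
  [17,30): 13 bp
  [30,39): 9 bp
  [39,45): 6 bp
  [45,50): 5 bp
  [50,60): 10 bp

[3,5,6,9,10,13,14]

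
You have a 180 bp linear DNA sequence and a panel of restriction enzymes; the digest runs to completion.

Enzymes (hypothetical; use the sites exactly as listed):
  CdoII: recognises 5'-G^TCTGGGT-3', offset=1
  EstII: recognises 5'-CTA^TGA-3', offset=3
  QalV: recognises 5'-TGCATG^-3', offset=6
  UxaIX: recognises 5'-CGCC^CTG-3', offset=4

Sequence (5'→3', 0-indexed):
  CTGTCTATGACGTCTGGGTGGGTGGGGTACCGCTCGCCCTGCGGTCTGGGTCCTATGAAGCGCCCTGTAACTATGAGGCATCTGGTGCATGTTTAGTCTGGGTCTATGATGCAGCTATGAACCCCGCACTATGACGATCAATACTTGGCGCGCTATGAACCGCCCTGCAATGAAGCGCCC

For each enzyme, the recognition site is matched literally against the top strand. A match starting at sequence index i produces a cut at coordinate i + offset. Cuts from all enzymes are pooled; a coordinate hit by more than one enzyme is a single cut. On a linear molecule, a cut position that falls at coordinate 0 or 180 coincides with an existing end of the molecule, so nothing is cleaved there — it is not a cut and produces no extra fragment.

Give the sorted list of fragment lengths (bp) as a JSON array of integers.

Scan for sites:
  CdoII GTCTGGGT/1: at [11, 43, 95] ⇒ [12, 44, 96]
  EstII CTATGA/3: at [4, 52, 70, 103, 114, 128, 152] ⇒ [7, 55, 73, 106, 117, 131, 155]
  QalV TGCATG/6: at [85] ⇒ [91]
  UxaIX CGCCCTG/4: at [34, 60, 160] ⇒ [38, 64, 164]

Pooled cuts: [7, 12, 38, 44, 55, 64, 73, 91, 96, 106, 117, 131, 155, 164]

Fragment lengths:
  [0,7): 7 bp
  [7,12): 5 bp
  [12,38): 26 bp
  [38,44): 6 bp
  [44,55): 11 bp
  [55,64): 9 bp
  [64,73): 9 bp
  [73,91): 18 bp
  [91,96): 5 bp
  [96,106): 10 bp
  [106,117): 11 bp
  [117,131): 14 bp
  [131,155): 24 bp
  [155,164): 9 bp
  [164,180): 16 bp

[5,5,6,7,9,9,9,10,11,11,14,16,18,24,26]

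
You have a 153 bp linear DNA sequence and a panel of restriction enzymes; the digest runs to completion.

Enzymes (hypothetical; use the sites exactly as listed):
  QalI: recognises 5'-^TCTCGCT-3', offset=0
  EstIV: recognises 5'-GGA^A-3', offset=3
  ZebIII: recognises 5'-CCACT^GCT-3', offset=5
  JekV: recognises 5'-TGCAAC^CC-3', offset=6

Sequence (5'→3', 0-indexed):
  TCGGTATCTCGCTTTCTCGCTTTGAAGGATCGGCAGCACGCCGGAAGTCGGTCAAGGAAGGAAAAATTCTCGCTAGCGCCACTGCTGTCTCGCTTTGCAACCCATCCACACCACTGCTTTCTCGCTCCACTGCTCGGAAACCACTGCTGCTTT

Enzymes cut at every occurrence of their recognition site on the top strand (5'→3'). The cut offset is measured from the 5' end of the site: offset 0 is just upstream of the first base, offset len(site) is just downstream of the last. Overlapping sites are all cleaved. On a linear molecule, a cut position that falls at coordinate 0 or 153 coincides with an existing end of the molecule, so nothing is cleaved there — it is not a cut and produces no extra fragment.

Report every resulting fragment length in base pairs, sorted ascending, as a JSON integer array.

Per-enzyme occurrences:
  QalI TCTCGCT/0: at [6, 14, 67, 87, 119] ⇒ [6, 14, 67, 87, 119]
  EstIV GGAA/3: at [42, 55, 59, 135] ⇒ [45, 58, 62, 138]
  ZebIII CCACTGCT/5: at [78, 110, 126, 140] ⇒ [83, 115, 131, 145]
  JekV TGCAACCC/6: at [95] ⇒ [101]

All cut coordinates (distinct, sorted): [6, 14, 45, 58, 62, 67, 83, 87, 101, 115, 119, 131, 138, 145]

Fragments:
  [0,6): 6 bp
  [6,14): 8 bp
  [14,45): 31 bp
  [45,58): 13 bp
  [58,62): 4 bp
  [62,67): 5 bp
  [67,83): 16 bp
  [83,87): 4 bp
  [87,101): 14 bp
  [101,115): 14 bp
  [115,119): 4 bp
  [119,131): 12 bp
  [131,138): 7 bp
  [138,145): 7 bp
  [145,153): 8 bp

[4,4,4,5,6,7,7,8,8,12,13,14,14,16,31]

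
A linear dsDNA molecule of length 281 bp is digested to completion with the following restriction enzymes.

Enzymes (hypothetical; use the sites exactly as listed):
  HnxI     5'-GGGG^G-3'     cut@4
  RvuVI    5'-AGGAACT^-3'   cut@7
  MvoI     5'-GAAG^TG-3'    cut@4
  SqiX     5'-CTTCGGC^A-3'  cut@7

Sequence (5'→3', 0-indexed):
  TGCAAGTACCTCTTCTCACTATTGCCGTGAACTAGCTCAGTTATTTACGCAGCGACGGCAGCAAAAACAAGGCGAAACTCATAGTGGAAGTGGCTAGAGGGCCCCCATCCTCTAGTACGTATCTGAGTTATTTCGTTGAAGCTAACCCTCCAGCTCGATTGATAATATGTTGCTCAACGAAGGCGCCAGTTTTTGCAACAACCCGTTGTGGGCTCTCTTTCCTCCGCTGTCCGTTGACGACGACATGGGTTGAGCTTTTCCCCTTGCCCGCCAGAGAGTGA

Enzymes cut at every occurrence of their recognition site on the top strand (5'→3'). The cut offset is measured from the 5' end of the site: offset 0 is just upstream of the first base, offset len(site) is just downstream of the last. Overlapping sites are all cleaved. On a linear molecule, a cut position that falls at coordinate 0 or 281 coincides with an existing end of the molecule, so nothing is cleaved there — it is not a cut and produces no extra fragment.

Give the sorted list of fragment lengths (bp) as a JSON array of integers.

Site scan:
  HnxI (GGGGG, off=4): no sites
  RvuVI (AGGAACT, off=7): no sites
  MvoI GAAGTG/4: at [86] ⇒ [90]
  SqiX (CTTCGGCA, off=7): no sites

Pooled cuts: [90]

Fragments:
  [0,90): 90 bp
  [90,281): 191 bp

[90,191]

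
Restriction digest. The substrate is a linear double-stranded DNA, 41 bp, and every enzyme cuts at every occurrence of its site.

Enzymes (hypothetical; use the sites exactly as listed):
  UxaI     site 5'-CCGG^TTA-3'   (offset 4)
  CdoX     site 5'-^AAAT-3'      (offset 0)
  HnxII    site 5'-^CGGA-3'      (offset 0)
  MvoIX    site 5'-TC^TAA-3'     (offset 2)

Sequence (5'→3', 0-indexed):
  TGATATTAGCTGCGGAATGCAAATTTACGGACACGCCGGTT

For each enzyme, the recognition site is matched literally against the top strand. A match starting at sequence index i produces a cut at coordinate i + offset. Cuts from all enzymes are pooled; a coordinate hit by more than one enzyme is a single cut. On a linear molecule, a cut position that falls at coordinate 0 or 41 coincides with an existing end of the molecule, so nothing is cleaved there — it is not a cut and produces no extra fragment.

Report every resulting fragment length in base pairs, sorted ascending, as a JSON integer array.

Scan for sites:
  UxaI (CCGGTTA, off=4): no sites
  CdoX AAAT/0: at [20] ⇒ [20]
  HnxII CGGA/0: at [12, 27] ⇒ [12, 27]
  MvoIX (TCTAA, off=2): no sites

Pooled cuts: [12, 20, 27]

Fragments:
  [0,12): 12 bp
  [12,20): 8 bp
  [20,27): 7 bp
  [27,41): 14 bp

[7,8,12,14]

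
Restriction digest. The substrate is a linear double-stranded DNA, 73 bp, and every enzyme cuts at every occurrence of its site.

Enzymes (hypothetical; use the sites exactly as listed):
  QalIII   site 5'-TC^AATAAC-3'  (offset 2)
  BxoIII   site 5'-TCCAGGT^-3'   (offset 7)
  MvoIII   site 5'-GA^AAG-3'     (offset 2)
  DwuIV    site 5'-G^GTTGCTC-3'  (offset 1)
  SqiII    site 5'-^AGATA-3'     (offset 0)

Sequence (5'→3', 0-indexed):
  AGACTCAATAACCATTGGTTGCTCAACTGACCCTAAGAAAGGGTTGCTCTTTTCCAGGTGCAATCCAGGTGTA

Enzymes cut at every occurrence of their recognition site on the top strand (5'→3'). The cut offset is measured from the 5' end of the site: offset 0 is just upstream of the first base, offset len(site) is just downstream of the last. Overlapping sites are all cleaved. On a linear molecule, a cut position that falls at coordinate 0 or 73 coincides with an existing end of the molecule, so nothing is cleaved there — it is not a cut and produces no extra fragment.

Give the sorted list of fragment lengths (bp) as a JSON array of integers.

[3,4,6,11,11,17,21]

Scan for sites:
  QalIII (TCAATAAC, off=2): starts [4] → cuts [6]
  BxoIII (TCCAGGT, off=7): starts [52, 63] → cuts [59, 70]
  MvoIII (GAAAG, off=2): starts [36] → cuts [38]
  DwuIV (GGTTGCTC, off=1): starts [16, 41] → cuts [17, 42]
  SqiII (AGATA, off=0): no sites

Pooled cuts: [6, 17, 38, 42, 59, 70]

Fragment lengths:
  [0,6): 6 bp
  [6,17): 11 bp
  [17,38): 21 bp
  [38,42): 4 bp
  [42,59): 17 bp
  [59,70): 11 bp
  [70,73): 3 bp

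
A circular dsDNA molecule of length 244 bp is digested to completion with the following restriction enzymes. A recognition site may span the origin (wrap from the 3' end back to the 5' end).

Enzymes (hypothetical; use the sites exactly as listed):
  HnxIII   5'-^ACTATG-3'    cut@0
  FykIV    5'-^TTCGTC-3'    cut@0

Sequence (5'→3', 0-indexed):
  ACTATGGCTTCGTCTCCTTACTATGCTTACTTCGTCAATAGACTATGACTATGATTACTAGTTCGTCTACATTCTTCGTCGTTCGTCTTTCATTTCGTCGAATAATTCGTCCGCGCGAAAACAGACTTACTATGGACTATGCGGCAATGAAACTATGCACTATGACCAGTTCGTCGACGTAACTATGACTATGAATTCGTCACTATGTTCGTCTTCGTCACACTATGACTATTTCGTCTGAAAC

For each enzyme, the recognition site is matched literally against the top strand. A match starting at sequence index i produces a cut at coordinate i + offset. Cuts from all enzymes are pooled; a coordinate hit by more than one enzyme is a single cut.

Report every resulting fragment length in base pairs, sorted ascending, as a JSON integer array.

Scan for sites:
  HnxIII ACTATG/0: at [0, 19, 41, 47, 128, 135, 151, 158, 181, 187, 201, 221] ⇒ [0, 19, 41, 47, 128, 135, 151, 158, 181, 187, 201, 221]
  FykIV TTCGTC/0: at [8, 30, 61, 74, 81, 93, 105, 169, 195, 207, 213, 232] ⇒ [8, 30, 61, 74, 81, 93, 105, 169, 195, 207, 213, 232]

Pooled cuts: [0, 8, 19, 30, 41, 47, 61, 74, 81, 93, 105, 128, 135, 151, 158, 169, 181, 187, 195, 201, 207, 213, 221, 232]

Fragments:
  0→8: 8 bp
  8→19: 11 bp
  19→30: 11 bp
  30→41: 11 bp
  41→47: 6 bp
  47→61: 14 bp
  61→74: 13 bp
  74→81: 7 bp
  81→93: 12 bp
  93→105: 12 bp
  105→128: 23 bp
  128→135: 7 bp
  135→151: 16 bp
  151→158: 7 bp
  158→169: 11 bp
  169→181: 12 bp
  181→187: 6 bp
  187→195: 8 bp
  195→201: 6 bp
  201→207: 6 bp
  207→213: 6 bp
  213→221: 8 bp
  221→232: 11 bp
  232→0 (wrap): 244-232+0 = 12 bp

[6,6,6,6,6,7,7,7,8,8,8,11,11,11,11,11,12,12,12,12,13,14,16,23]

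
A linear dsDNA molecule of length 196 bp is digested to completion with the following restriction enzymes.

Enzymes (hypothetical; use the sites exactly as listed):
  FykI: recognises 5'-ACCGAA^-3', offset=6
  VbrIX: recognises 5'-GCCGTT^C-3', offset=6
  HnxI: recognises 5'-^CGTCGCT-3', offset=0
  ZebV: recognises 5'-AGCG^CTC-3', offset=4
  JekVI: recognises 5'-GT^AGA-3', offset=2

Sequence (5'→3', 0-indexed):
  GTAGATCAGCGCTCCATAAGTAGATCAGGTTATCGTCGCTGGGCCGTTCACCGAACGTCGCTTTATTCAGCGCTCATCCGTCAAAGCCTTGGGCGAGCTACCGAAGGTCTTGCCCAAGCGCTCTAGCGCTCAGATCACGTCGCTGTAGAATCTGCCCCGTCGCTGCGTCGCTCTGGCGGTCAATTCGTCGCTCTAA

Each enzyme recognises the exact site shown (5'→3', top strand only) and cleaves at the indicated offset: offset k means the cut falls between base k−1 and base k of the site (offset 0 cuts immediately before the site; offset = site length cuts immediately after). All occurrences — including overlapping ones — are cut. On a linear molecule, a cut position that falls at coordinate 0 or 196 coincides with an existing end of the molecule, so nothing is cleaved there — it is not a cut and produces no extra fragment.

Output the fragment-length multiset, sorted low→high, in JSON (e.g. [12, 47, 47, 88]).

[2,7,8,8,9,9,9,10,11,11,12,15,15,17,20,33]

Per-enzyme occurrences:
  FykI (ACCGAA, off=6): starts [49, 99] → cuts [55, 105]
  VbrIX (GCCGTTC, off=6): starts [42] → cuts [48]
  HnxI (CGTCGCT, off=0): starts [33, 55, 137, 157, 165, 185] → cuts [33, 55, 137, 157, 165, 185]
  ZebV (AGCGCTC, off=4): starts [7, 68, 116, 124] → cuts [11, 72, 120, 128]
  JekVI (GTAGA, off=2): starts [0, 19, 144] → cuts [2, 21, 146]

All cut coordinates (distinct, sorted): [2, 11, 21, 33, 48, 55, 72, 105, 120, 128, 137, 146, 157, 165, 185]

Fragment lengths:
  [0,2): 2 bp
  [2,11): 9 bp
  [11,21): 10 bp
  [21,33): 12 bp
  [33,48): 15 bp
  [48,55): 7 bp
  [55,72): 17 bp
  [72,105): 33 bp
  [105,120): 15 bp
  [120,128): 8 bp
  [128,137): 9 bp
  [137,146): 9 bp
  [146,157): 11 bp
  [157,165): 8 bp
  [165,185): 20 bp
  [185,196): 11 bp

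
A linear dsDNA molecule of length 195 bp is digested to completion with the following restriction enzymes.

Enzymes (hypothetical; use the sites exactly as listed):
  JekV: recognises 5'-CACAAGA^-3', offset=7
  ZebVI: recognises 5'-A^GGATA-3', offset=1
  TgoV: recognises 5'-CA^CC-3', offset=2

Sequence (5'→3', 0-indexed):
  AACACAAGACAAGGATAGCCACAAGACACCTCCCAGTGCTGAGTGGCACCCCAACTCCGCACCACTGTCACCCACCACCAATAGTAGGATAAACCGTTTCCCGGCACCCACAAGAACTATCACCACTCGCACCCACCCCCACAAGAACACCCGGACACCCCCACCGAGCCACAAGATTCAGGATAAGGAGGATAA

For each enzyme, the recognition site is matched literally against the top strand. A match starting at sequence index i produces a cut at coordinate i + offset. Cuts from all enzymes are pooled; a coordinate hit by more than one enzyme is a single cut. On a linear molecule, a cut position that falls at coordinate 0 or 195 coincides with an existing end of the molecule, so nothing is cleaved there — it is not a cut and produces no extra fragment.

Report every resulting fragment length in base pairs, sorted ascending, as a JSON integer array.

Scan for sites:
  JekV CACAAGA/7: at [2, 19, 108, 139, 169] ⇒ [9, 26, 115, 146, 176]
  ZebVI AGGATA/1: at [11, 85, 179, 188] ⇒ [12, 86, 180, 189]
  TgoV CACC/2: at [26, 46, 59, 68, 72, 75, 104, 120, 129, 133, 147, 155, 161] ⇒ [28, 48, 61, 70, 74, 77, 106, 122, 131, 135, 149, 157, 163]

Pooled cuts: [9, 12, 26, 28, 48, 61, 70, 74, 77, 86, 106, 115, 122, 131, 135, 146, 149, 157, 163, 176, 180, 189]

Fragments:
  [0,9): 9 bp
  [9,12): 3 bp
  [12,26): 14 bp
  [26,28): 2 bp
  [28,48): 20 bp
  [48,61): 13 bp
  [61,70): 9 bp
  [70,74): 4 bp
  [74,77): 3 bp
  [77,86): 9 bp
  [86,106): 20 bp
  [106,115): 9 bp
  [115,122): 7 bp
  [122,131): 9 bp
  [131,135): 4 bp
  [135,146): 11 bp
  [146,149): 3 bp
  [149,157): 8 bp
  [157,163): 6 bp
  [163,176): 13 bp
  [176,180): 4 bp
  [180,189): 9 bp
  [189,195): 6 bp

[2,3,3,3,4,4,4,6,6,7,8,9,9,9,9,9,9,11,13,13,14,20,20]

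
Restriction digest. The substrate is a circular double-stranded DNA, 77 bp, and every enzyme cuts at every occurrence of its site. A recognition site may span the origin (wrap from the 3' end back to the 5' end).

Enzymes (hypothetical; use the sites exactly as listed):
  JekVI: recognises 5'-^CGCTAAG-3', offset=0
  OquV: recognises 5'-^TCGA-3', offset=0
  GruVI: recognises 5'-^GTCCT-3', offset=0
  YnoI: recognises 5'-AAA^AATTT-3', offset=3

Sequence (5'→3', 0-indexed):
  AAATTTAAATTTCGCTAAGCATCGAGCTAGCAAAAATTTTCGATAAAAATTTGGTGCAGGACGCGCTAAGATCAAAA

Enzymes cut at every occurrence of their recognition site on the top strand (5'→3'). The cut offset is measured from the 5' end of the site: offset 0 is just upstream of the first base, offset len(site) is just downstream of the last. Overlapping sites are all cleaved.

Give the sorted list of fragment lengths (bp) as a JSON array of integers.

Per-enzyme occurrences:
  JekVI CGCTAAG/0: at [12, 63] ⇒ [12, 63]
  OquV TCGA/0: at [21, 39] ⇒ [21, 39]
  GruVI (GTCCT, off=0): no sites
  YnoI AAAAATTT/3: at [31, 44, 75] ⇒ [1, 34, 47]

Pooled cuts: [1, 12, 21, 34, 39, 47, 63]

Fragment lengths:
  1→12: 11 bp
  12→21: 9 bp
  21→34: 13 bp
  34→39: 5 bp
  39→47: 8 bp
  47→63: 16 bp
  63→1 (wrap): 77-63+1 = 15 bp

[5,8,9,11,13,15,16]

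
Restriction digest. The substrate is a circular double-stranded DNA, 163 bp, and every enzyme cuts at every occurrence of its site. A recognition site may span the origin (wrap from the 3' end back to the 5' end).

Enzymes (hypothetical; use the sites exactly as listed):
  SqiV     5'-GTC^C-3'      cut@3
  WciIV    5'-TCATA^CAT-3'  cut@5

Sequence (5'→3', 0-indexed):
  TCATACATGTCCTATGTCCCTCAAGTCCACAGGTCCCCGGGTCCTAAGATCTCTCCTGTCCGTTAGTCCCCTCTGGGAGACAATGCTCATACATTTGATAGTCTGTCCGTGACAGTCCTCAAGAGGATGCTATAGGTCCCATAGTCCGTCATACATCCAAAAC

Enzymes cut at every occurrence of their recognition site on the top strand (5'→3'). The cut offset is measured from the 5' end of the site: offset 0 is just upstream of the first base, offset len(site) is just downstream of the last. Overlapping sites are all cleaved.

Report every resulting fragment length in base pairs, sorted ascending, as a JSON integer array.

[6,7,7,8,8,8,8,9,10,15,16,17,21,23]

Per-enzyme occurrences:
  SqiV GTCC/3: at [8, 15, 24, 32, 40, 57, 65, 104, 114, 135, 143] ⇒ [11, 18, 27, 35, 43, 60, 68, 107, 117, 138, 146]
  WciIV TCATACAT/5: at [0, 86, 148] ⇒ [5, 91, 153]

Pooled cuts: [5, 11, 18, 27, 35, 43, 60, 68, 91, 107, 117, 138, 146, 153]

Fragment lengths:
  5→11: 6 bp
  11→18: 7 bp
  18→27: 9 bp
  27→35: 8 bp
  35→43: 8 bp
  43→60: 17 bp
  60→68: 8 bp
  68→91: 23 bp
  91→107: 16 bp
  107→117: 10 bp
  117→138: 21 bp
  138→146: 8 bp
  146→153: 7 bp
  153→5 (wrap): 163-153+5 = 15 bp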